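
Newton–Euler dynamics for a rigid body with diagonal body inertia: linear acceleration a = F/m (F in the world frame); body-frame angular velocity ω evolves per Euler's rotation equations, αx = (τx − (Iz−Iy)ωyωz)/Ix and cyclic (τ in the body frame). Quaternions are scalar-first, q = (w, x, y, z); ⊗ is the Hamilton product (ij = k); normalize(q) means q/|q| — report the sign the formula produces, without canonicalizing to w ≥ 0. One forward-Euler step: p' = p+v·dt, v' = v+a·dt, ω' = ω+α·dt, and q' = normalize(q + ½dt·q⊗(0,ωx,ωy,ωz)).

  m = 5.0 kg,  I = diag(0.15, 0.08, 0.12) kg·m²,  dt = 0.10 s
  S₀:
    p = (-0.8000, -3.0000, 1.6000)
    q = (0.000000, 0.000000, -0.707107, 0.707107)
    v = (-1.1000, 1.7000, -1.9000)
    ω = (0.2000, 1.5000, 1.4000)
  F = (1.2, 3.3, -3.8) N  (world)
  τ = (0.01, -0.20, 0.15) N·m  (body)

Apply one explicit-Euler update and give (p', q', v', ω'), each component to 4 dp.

p + v·dt = (-0.9100, -2.8300, 1.4100)
v + (F/m)dt = (-1.0760, 1.7660, -1.9760)
precession coupling ω×(Iω) = (0.0840, 0.0084, -0.0210)
α = I⁻¹(τ − ω×Iω) = (-0.4933, -2.6050, 1.4250)
ω + α·dt = (0.1507, 1.2395, 1.5425)
Hamilton product q⊗(0,ω) = (0.0707107, -2.0506103, 0.1414214, 0.1414214)
q + ½dt·q⊗(0,ω), renormalized = (0.0035, -0.1020, -0.6963, 0.7104)

p' = (-0.9100, -2.8300, 1.4100)
q' = (0.0035, -0.1020, -0.6963, 0.7104)
v' = (-1.0760, 1.7660, -1.9760)
ω' = (0.1507, 1.2395, 1.5425)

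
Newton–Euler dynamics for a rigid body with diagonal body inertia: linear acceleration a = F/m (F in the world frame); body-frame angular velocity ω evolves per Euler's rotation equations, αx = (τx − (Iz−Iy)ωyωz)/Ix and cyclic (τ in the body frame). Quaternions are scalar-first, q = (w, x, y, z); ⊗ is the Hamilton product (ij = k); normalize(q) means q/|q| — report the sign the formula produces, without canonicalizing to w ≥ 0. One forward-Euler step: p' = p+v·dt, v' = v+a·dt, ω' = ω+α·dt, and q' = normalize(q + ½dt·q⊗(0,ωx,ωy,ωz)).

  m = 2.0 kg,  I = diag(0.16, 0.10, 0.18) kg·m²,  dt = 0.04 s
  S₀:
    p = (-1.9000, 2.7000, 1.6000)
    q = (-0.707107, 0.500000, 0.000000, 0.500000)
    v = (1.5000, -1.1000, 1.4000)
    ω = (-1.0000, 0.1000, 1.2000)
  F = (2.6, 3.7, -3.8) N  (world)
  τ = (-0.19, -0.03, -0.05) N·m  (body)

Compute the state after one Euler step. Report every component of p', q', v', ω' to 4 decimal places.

angular accel α = (-1.2475, -0.5400, -0.3111)
new body rate ω' = (-1.0499, 0.0784, 1.1876)
Hamilton product q⊗(0,ω) = (-0.1000000, 0.6571070, -1.1707107, -0.7985284)
q + ½dt·q⊗(0,ω), renormalized = (-0.7088, 0.5129, -0.0234, 0.4838)
linear accel F/m = (1.3000, 1.8500, -1.9000)
p' = p + v·dt = (-1.8400, 2.6560, 1.6560)
v' = v + a·dt = (1.5520, -1.0260, 1.3240)

p' = (-1.8400, 2.6560, 1.6560)
q' = (-0.7088, 0.5129, -0.0234, 0.4838)
v' = (1.5520, -1.0260, 1.3240)
ω' = (-1.0499, 0.0784, 1.1876)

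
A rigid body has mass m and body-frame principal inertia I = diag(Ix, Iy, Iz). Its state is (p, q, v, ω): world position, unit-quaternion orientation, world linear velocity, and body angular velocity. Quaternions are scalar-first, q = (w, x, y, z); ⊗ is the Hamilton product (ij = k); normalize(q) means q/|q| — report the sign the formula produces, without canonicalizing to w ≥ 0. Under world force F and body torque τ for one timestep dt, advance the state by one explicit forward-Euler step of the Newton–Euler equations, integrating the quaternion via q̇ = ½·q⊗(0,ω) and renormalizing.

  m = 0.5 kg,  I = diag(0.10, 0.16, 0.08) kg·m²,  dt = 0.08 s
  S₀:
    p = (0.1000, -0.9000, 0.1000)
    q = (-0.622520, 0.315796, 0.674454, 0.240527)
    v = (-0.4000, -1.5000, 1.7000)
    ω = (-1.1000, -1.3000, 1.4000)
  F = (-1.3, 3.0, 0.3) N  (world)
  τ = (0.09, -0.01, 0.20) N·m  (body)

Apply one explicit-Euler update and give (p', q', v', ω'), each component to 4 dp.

α = I⁻¹(τ − ω×Iω) = (-0.5560, 0.1300, 1.4275)
new body rate ω' = (-1.1445, -1.2896, 1.5142)
2q̇ = q⊗(0,ω) = (0.8874280, 1.9416927, 0.1025819, -0.5401634)
q' = normalize(q + ½dt·q⊗(0,ω)) = (-0.5848, 0.3919, 0.6759, 0.2181)
new position p' = (0.0680, -1.0200, 0.2360)
v' = v + a·dt = (-0.6080, -1.0200, 1.7480)

p' = (0.0680, -1.0200, 0.2360)
q' = (-0.5848, 0.3919, 0.6759, 0.2181)
v' = (-0.6080, -1.0200, 1.7480)
ω' = (-1.1445, -1.2896, 1.5142)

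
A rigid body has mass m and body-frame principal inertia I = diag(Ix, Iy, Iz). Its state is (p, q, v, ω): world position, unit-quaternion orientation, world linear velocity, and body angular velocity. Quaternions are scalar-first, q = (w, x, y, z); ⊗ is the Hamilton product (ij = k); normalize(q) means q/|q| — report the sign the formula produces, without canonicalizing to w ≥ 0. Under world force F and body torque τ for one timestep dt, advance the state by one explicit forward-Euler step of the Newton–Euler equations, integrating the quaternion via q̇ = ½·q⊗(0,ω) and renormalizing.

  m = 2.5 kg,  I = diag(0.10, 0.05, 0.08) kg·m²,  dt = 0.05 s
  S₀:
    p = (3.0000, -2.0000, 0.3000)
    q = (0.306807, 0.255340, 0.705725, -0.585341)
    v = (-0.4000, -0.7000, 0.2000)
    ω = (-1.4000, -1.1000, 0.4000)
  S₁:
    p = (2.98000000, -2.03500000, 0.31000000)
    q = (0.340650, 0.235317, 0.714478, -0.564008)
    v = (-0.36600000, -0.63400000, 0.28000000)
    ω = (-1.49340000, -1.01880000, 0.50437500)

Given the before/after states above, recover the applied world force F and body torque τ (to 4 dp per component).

F = (1.7000, 3.3000, 4.0000)
τ = (-0.2000, 0.0700, 0.0900)

v₁ − v₀ = (0.03400000, 0.06600000, 0.08000000)
applied force F = (1.7000, 3.3000, 4.0000)
rate change Δω = (-0.09340000, 0.08120000, 0.10437500)
ω₀×(Iω₀) = (-0.0132, -0.0112, -0.0770)
τ = I·(Δω/dt) + ω₀×(Iω₀) = (-0.2000, 0.0700, 0.0900)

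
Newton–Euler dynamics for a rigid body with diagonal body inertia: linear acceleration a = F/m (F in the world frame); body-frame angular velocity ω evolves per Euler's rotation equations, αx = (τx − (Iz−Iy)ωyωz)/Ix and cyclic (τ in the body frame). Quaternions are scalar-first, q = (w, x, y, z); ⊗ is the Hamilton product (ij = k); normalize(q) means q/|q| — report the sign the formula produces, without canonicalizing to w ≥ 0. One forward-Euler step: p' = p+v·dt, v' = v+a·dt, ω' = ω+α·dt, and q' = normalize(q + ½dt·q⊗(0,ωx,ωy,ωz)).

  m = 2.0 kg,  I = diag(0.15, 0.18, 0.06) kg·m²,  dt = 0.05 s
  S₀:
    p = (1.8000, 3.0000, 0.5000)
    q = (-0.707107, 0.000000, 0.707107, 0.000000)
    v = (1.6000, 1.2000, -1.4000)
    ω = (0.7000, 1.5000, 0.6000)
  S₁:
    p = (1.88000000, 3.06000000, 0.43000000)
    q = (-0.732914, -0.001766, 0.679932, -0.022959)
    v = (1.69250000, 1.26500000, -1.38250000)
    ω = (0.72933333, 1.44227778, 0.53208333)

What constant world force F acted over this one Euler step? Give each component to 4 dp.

v₁ − v₀ = (0.09250000, 0.06500000, 0.01750000)
applied force F = (3.7000, 2.6000, 0.7000)

F = (3.7000, 2.6000, 0.7000)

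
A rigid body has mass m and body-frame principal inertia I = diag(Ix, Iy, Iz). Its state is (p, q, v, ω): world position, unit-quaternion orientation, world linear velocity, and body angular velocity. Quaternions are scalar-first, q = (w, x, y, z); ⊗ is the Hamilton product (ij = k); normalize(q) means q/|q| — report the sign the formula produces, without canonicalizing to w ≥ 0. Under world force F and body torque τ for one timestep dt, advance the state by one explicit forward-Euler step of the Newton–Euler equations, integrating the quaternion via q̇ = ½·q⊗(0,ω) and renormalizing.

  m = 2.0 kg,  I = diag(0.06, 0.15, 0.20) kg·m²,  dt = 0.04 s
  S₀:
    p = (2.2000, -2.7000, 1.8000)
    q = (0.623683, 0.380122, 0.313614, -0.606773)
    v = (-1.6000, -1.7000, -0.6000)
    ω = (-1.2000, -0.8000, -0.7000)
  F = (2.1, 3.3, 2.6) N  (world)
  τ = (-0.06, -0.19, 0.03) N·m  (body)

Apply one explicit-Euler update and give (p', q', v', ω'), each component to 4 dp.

p' = (2.1360, -2.7680, 1.7760)
q' = (0.6290, 0.3509, 0.3234, -0.6137)
v' = (-1.5580, -1.6340, -0.5480)
ω' = (-1.2587, -0.8193, -0.7113)

a = F/m = (1.0500, 1.6500, 1.3000)
p' = p + v·dt = (2.1360, -2.7680, 1.7760)
v' = v + a·dt = (-1.5580, -1.6340, -0.5480)
angular accel α = (-1.4667, -0.4827, -0.2820)
new body rate ω' = (-1.2587, -0.8193, -0.7113)
Hamilton product q⊗(0,ω) = (0.2822965, -1.4533678, 0.4952666, -0.3643389)
q' = normalize(q + ½dt·q⊗(0,ω)) = (0.6290, 0.3509, 0.3234, -0.6137)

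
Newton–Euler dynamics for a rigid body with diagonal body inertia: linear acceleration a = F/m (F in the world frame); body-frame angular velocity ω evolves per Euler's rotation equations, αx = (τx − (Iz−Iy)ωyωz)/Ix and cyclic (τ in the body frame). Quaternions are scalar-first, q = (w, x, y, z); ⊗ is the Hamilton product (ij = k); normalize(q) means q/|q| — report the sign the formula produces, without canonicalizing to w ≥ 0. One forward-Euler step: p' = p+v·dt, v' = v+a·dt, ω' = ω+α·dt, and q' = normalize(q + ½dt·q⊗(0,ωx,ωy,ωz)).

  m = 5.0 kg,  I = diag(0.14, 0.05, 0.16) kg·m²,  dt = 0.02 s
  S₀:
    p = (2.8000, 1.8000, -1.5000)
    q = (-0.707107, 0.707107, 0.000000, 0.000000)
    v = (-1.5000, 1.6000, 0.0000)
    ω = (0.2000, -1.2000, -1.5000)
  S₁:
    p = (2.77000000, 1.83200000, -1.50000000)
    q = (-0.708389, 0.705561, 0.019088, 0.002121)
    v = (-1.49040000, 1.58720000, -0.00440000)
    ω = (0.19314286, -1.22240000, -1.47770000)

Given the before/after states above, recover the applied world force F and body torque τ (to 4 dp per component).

F = (2.4000, -3.2000, -1.1000)
τ = (0.1500, -0.0500, 0.2000)

velocity change Δv = (0.00960000, -0.01280000, -0.00440000)
m·(v₁−v₀)/dt = (2.4000, -3.2000, -1.1000)
Δω = ω₁−ω₀ = (-0.00685714, -0.02240000, 0.02230000)
applied torque τ = (0.1500, -0.0500, 0.2000)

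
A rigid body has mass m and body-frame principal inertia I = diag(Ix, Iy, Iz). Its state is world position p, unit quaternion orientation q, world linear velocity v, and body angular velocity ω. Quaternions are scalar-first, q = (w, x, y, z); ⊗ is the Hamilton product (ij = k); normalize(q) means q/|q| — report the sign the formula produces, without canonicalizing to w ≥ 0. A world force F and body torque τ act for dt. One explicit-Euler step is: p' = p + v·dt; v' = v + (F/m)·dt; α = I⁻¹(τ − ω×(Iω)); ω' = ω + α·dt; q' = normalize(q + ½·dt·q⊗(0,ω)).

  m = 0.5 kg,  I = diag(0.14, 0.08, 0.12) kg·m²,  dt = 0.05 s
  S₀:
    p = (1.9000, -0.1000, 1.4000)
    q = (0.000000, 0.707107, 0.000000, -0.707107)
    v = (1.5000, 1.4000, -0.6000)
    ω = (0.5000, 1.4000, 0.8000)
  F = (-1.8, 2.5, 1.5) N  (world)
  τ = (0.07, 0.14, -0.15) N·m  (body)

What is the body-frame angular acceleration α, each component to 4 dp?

gyro term ω×Iω = (0.0448, 0.0080, -0.0420)
α = I⁻¹(τ − ω×Iω) = (0.1800, 1.6500, -0.9000)

α = (0.1800, 1.6500, -0.9000)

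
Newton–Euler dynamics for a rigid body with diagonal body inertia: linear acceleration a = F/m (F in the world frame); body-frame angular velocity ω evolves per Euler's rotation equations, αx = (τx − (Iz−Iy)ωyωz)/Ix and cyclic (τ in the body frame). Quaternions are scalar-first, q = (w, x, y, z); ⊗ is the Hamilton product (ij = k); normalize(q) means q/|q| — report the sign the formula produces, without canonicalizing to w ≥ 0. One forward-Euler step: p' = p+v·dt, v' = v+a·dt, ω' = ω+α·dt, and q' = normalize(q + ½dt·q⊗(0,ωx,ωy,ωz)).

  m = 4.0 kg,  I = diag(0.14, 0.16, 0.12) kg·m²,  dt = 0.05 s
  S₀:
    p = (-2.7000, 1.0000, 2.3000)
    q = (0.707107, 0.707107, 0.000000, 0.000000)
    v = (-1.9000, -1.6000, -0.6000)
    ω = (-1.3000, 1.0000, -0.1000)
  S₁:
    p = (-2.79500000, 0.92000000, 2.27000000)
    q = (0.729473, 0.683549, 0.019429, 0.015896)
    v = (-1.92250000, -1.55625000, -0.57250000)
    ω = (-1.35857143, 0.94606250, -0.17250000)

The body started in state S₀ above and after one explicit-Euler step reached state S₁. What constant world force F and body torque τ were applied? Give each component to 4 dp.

F = (-1.8000, 3.5000, 2.2000)
τ = (-0.1600, -0.1700, -0.2000)

v₁ − v₀ = (-0.02250000, 0.04375000, 0.02750000)
m·(v₁−v₀)/dt = (-1.8000, 3.5000, 2.2000)
Δω = ω₁−ω₀ = (-0.05857143, -0.05393750, -0.07250000)
ω₀×(Iω₀) = (0.0040, 0.0026, -0.0260)
τ = I·(Δω/dt) + ω₀×(Iω₀) = (-0.1600, -0.1700, -0.2000)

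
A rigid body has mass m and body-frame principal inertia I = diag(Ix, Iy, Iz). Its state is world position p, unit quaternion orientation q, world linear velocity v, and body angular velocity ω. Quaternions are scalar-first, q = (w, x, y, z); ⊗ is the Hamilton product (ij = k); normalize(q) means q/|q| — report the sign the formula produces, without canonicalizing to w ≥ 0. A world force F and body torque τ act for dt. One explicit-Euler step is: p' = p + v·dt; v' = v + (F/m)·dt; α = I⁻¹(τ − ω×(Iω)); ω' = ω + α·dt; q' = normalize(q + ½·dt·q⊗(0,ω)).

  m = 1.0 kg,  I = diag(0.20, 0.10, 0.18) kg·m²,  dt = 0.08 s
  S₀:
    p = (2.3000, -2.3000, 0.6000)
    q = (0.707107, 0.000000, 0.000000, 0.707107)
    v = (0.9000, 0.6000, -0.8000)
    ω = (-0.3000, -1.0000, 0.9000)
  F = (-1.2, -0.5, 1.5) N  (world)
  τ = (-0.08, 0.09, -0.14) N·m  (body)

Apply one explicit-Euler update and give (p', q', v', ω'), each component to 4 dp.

gyro term ω×Iω = (-0.0720, -0.0054, -0.0300)
(τ − ω×Iω)/I = (-0.0400, 0.9540, -0.6111)
ω + α·dt = (-0.3032, -0.9237, 0.8511)
Hamilton product q⊗(0,ω) = (-0.6363963, 0.4949749, -0.9192391, 0.6363963)
updated quaternion q' = (0.6806, 0.0198, -0.0367, 0.7315)
linear accel F/m = (-1.2000, -0.5000, 1.5000)
new position p' = (2.3720, -2.2520, 0.5360)
v + (F/m)dt = (0.8040, 0.5600, -0.6800)

p' = (2.3720, -2.2520, 0.5360)
q' = (0.6806, 0.0198, -0.0367, 0.7315)
v' = (0.8040, 0.5600, -0.6800)
ω' = (-0.3032, -0.9237, 0.8511)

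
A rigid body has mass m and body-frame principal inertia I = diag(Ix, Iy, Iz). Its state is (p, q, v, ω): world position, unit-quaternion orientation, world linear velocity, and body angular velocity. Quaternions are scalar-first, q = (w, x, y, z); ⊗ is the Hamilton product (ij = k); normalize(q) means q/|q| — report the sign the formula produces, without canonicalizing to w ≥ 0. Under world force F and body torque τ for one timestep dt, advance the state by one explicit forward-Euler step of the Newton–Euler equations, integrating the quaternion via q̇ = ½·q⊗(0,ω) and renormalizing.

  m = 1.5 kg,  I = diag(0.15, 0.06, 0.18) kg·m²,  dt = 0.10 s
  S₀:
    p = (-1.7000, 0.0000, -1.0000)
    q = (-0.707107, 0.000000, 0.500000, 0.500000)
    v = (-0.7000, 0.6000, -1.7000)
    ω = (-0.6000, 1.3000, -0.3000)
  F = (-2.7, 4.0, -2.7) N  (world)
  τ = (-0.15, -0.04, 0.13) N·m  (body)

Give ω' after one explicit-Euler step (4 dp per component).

ω' = (-0.6688, 1.2423, -0.2668)

ω×(Iω) gyroscopic = (-0.0468, -0.0054, 0.0702)
α = I⁻¹(τ − ω×Iω) = (-0.6880, -0.5767, 0.3322)
ω' = ω + α·dt = (-0.6688, 1.2423, -0.2668)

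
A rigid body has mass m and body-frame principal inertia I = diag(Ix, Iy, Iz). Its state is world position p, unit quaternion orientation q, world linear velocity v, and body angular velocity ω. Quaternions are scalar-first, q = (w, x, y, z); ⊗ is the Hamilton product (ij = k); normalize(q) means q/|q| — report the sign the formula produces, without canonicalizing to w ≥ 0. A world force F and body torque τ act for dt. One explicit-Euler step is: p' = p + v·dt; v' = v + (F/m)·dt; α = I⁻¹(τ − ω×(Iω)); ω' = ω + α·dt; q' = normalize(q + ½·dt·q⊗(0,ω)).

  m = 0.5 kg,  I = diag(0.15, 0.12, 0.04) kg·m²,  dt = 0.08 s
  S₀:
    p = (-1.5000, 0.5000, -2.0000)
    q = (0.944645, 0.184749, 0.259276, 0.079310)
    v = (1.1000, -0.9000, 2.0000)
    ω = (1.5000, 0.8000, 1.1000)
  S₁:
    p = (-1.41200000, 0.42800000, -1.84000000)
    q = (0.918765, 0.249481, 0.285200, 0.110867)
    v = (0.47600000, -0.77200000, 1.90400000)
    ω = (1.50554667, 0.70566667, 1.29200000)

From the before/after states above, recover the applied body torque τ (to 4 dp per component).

τ = (-0.0600, 0.0400, 0.0600)

rate change Δω = (0.00554667, -0.09433333, 0.19200000)
I·α + gyro = (-0.0600, 0.0400, 0.0600)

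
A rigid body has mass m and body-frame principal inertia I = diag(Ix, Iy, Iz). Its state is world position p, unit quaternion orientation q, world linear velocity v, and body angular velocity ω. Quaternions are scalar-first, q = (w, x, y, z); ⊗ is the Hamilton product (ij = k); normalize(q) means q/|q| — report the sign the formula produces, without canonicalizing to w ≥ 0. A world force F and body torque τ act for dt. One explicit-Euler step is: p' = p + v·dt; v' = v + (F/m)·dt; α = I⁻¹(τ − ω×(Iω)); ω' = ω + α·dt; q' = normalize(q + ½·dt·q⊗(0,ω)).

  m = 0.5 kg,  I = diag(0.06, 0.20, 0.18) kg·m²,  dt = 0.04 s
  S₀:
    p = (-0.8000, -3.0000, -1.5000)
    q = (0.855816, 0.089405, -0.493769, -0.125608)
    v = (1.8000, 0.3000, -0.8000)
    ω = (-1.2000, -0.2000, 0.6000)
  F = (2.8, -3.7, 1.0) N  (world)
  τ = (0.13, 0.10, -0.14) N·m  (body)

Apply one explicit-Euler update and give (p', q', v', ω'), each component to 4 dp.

p' = (-0.7280, -2.9880, -1.5320)
q' = (0.8572, 0.0624, -0.4951, -0.1275)
v' = (2.0240, 0.0040, -0.7200)
ω' = (-1.1149, -0.1973, 0.5614)

new position p' = (-0.7280, -2.9880, -1.5320)
v + (F/m)dt = (2.0240, 0.0040, -0.7200)
angular accel α = (2.1267, 0.0680, -0.9644)
new body rate ω' = (-1.1149, -0.1973, 0.5614)
2q̇ = q⊗(0,ω) = (0.0838970, -1.3483622, -0.0740766, -0.0969142)
q + ½dt·q⊗(0,ω), renormalized = (0.8572, 0.0624, -0.4951, -0.1275)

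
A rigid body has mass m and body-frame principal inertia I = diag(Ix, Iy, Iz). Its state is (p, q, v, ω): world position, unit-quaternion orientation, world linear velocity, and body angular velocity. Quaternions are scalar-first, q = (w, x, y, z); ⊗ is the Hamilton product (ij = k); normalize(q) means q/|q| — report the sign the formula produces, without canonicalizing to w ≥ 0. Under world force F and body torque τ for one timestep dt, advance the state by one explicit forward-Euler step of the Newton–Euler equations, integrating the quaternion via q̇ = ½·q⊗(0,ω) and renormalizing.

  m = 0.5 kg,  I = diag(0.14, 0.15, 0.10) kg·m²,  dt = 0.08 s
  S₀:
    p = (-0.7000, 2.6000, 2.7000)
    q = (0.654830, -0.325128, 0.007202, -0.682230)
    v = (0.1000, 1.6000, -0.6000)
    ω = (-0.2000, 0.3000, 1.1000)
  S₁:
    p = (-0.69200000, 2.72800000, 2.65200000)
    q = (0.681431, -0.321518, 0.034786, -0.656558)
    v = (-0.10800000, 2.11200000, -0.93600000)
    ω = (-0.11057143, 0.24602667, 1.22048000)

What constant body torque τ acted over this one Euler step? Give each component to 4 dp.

τ = (0.1400, -0.1100, 0.1500)

ω₁ − ω₀ = (0.08942857, -0.05397333, 0.12048000)
gyro term ω₀×Iω₀ = (-0.0165, -0.0088, -0.0006)
τ = I·(Δω/dt) + ω₀×(Iω₀) = (0.1400, -0.1100, 0.1500)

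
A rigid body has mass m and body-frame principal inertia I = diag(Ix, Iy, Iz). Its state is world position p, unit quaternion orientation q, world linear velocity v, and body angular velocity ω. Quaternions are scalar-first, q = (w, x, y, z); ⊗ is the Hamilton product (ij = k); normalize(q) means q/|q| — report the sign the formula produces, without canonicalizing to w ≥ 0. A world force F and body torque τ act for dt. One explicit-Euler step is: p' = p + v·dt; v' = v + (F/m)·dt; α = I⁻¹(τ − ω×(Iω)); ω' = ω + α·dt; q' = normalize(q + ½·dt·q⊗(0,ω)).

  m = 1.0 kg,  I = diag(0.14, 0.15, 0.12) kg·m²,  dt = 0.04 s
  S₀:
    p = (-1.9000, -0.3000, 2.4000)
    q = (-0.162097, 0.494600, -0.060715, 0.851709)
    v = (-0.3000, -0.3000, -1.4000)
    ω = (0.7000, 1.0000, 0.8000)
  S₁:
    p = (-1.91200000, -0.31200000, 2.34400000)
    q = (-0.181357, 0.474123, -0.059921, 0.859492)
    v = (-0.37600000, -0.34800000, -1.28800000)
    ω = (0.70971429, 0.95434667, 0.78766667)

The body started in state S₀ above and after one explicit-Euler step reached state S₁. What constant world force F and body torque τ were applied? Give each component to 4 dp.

F = (-1.9000, -1.2000, 2.8000)
τ = (0.0100, -0.1600, -0.0300)

v₁ − v₀ = (-0.07600000, -0.04800000, 0.11200000)
applied force F = (-1.9000, -1.2000, 2.8000)
Δω = ω₁−ω₀ = (0.00971429, -0.04565333, -0.01233333)
gyro term ω₀×Iω₀ = (-0.0240, 0.0112, 0.0070)
τ = I·(Δω/dt) + ω₀×(Iω₀) = (0.0100, -0.1600, -0.0300)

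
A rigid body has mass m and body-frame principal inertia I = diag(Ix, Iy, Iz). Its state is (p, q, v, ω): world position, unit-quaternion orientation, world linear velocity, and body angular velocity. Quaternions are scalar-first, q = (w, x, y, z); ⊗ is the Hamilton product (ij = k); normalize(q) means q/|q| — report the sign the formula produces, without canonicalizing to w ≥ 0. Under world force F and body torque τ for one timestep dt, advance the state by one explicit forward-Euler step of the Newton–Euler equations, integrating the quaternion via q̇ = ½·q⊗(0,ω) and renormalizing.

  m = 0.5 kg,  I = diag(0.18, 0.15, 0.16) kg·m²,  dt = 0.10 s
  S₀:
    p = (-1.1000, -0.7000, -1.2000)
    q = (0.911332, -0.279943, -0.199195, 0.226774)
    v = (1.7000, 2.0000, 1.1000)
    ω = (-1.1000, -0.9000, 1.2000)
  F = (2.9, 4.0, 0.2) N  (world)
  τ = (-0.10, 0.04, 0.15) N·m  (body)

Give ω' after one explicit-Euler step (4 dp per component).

ω×(Iω) gyroscopic = (-0.0108, -0.0264, -0.0297)
α = I⁻¹(τ − ω×Iω) = (-0.4956, 0.4427, 1.1231)
new body rate ω' = (-1.1496, -0.8557, 1.3123)

ω' = (-1.1496, -0.8557, 1.3123)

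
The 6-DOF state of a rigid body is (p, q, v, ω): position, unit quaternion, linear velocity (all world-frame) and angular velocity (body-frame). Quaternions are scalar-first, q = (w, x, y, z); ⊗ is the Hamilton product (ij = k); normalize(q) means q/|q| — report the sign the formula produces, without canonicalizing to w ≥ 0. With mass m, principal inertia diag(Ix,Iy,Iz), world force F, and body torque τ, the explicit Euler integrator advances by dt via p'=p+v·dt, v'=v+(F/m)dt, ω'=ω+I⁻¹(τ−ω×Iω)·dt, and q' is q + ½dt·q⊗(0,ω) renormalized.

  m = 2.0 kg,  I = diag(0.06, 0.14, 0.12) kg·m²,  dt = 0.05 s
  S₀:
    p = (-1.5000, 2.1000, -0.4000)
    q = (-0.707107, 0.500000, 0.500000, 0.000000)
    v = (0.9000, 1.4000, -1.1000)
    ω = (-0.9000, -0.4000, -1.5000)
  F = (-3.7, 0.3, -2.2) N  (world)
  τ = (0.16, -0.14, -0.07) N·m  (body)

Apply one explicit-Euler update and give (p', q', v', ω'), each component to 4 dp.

p' = (-1.4550, 2.1700, -0.4550)
q' = (-0.6902, 0.4967, 0.5253, 0.0327)
v' = (0.8075, 1.4075, -1.1550)
ω' = (-0.7567, -0.4211, -1.5412)

precession coupling ω×(Iω) = (-0.0120, -0.0810, 0.0288)
angular accel α = (2.8667, -0.4214, -0.8233)
new body rate ω' = (-0.7567, -0.4211, -1.5412)
Hamilton product q⊗(0,ω) = (0.6500000, -0.1136037, 1.0328428, 1.3106605)
q' = normalize(q + ½dt·q⊗(0,ω)) = (-0.6902, 0.4967, 0.5253, 0.0327)
a = (-1.8500, 0.1500, -1.1000)
new position p' = (-1.4550, 2.1700, -0.4550)
v + (F/m)dt = (0.8075, 1.4075, -1.1550)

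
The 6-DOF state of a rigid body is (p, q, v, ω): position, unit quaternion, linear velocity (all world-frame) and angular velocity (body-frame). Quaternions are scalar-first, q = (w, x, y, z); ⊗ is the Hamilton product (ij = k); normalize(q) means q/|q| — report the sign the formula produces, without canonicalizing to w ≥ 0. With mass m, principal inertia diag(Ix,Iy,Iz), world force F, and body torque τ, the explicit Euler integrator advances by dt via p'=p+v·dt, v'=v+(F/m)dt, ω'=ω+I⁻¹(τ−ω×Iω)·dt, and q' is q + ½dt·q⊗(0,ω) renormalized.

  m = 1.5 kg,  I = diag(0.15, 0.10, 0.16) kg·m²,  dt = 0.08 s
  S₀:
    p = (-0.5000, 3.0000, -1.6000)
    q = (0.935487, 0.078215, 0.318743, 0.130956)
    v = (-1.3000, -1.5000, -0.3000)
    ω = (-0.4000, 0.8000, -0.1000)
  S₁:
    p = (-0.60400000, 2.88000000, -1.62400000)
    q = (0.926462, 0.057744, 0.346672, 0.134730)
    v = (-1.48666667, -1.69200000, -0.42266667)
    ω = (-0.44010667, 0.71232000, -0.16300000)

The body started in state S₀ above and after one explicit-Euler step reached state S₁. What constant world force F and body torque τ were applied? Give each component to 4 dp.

F = (-3.5000, -3.6000, -2.3000)
τ = (-0.0800, -0.1100, -0.1100)

Δω = ω₁−ω₀ = (-0.04010667, -0.08768000, -0.06300000)
ω₀×(Iω₀) = (-0.0048, -0.0004, 0.0160)
τ = I·(Δω/dt) + ω₀×(Iω₀) = (-0.0800, -0.1100, -0.1100)
v₁ − v₀ = (-0.18666667, -0.19200000, -0.12266667)
m·(v₁−v₀)/dt = (-3.5000, -3.6000, -2.3000)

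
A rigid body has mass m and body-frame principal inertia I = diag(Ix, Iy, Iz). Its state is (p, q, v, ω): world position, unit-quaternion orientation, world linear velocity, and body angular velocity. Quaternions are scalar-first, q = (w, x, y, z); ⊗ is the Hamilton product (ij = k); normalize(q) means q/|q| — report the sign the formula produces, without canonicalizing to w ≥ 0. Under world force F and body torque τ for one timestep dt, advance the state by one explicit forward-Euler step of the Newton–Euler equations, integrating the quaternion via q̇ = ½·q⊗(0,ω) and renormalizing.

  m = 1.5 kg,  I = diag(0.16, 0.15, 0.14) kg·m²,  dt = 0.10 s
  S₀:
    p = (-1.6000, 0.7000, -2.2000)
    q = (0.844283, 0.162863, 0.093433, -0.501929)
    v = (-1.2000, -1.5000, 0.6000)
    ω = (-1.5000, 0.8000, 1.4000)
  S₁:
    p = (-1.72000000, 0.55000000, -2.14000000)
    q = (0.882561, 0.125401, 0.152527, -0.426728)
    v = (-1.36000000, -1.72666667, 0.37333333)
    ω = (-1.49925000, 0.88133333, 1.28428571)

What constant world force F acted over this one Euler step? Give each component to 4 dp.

velocity change Δv = (-0.16000000, -0.22666667, -0.22666667)
m·(v₁−v₀)/dt = (-2.4000, -3.4000, -3.4000)

F = (-2.4000, -3.4000, -3.4000)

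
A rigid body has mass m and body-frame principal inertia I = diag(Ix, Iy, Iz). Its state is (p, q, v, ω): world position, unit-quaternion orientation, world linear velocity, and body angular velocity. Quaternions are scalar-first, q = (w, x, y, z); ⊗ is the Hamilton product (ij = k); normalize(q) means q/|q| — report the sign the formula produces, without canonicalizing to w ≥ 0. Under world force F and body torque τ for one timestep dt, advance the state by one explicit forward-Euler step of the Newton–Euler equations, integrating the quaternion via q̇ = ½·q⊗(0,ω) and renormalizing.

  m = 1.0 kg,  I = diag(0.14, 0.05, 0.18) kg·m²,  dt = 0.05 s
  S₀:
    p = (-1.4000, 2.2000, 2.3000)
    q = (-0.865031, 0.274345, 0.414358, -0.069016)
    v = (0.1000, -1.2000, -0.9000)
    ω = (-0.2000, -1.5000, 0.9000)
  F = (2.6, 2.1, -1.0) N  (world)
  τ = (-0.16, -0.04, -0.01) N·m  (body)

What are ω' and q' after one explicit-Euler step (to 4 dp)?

gyro term ω×Iω = (-0.1755, 0.0072, -0.0270)
angular accel α = (0.1107, -0.9440, 0.0944)
ω' = ω + α·dt = (-0.1945, -1.5472, 0.9047)
Hamilton product q⊗(0,ω) = (0.7385204, 0.4424044, 1.0644392, -1.1071738)
q' = normalize(q + ½dt·q⊗(0,ω)) = (-0.8457, 0.2851, 0.4405, -0.0966)

ω' = (-0.1945, -1.5472, 0.9047)
q' = (-0.8457, 0.2851, 0.4405, -0.0966)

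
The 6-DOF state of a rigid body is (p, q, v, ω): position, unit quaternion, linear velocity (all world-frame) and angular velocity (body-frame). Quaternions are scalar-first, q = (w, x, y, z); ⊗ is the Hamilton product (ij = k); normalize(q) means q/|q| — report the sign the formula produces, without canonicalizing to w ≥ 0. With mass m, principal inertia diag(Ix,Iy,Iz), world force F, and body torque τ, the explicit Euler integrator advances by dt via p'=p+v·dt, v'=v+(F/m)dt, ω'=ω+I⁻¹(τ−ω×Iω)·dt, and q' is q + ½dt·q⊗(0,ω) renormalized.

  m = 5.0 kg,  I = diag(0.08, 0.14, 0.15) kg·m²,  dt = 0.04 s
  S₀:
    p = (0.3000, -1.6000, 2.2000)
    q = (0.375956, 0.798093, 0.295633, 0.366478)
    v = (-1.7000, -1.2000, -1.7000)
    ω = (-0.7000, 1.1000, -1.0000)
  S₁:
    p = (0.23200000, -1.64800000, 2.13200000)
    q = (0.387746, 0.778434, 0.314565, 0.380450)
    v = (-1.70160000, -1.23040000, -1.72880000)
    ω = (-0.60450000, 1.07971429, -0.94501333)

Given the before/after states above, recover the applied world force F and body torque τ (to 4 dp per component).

Δv = v₁−v₀ = (-0.00160000, -0.03040000, -0.02880000)
m·(v₁−v₀)/dt = (-0.2000, -3.8000, -3.6000)
rate change Δω = (0.09550000, -0.02028571, 0.05498667)
precession coupling = (-0.0110, -0.0490, -0.0462)
I·α + gyro = (0.1800, -0.1200, 0.1600)

F = (-0.2000, -3.8000, -3.6000)
τ = (0.1800, -0.1200, 0.1600)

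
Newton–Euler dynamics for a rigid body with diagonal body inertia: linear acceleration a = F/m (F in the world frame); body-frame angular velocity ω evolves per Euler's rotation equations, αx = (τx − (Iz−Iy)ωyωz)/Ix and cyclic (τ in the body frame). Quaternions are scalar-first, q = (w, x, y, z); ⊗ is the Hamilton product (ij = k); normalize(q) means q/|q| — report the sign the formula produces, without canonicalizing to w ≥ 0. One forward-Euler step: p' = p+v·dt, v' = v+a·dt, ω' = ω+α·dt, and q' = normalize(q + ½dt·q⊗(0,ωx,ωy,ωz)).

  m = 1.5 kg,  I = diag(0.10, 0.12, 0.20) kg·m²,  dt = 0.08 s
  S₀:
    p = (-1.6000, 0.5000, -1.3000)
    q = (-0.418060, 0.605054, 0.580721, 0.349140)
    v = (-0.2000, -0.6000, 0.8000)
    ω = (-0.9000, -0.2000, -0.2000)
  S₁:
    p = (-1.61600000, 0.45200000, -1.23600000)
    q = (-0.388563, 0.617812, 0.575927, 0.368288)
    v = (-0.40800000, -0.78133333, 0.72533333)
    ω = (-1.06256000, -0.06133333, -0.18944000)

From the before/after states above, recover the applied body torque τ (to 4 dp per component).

τ = (-0.2000, 0.1900, 0.0300)

Δω = ω₁−ω₀ = (-0.16256000, 0.13866667, 0.01056000)
gyro term ω₀×Iω₀ = (0.0032, -0.0180, 0.0036)
applied torque τ = (-0.2000, 0.1900, 0.0300)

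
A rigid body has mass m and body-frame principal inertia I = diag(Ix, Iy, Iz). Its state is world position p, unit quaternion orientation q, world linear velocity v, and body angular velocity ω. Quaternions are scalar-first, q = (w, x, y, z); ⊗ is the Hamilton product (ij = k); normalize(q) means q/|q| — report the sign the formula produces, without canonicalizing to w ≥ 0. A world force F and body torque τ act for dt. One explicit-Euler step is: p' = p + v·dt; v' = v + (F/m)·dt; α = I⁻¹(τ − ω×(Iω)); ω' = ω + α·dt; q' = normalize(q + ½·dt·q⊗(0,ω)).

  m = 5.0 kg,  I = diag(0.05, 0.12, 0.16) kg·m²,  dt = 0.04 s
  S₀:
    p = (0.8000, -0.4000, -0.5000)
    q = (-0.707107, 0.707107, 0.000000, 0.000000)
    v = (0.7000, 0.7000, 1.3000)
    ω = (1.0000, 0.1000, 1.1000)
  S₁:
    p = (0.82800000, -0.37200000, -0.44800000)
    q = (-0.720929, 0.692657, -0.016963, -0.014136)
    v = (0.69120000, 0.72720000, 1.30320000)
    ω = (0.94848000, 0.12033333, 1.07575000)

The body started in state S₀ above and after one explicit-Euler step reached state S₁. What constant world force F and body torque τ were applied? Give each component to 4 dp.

F = (-1.1000, 3.4000, 0.4000)
τ = (-0.0600, -0.0600, -0.0900)

velocity change Δv = (-0.00880000, 0.02720000, 0.00320000)
applied force F = (-1.1000, 3.4000, 0.4000)
Δω = ω₁−ω₀ = (-0.05152000, 0.02033333, -0.02425000)
gyro term ω₀×Iω₀ = (0.0044, -0.1210, 0.0070)
I·α + gyro = (-0.0600, -0.0600, -0.0900)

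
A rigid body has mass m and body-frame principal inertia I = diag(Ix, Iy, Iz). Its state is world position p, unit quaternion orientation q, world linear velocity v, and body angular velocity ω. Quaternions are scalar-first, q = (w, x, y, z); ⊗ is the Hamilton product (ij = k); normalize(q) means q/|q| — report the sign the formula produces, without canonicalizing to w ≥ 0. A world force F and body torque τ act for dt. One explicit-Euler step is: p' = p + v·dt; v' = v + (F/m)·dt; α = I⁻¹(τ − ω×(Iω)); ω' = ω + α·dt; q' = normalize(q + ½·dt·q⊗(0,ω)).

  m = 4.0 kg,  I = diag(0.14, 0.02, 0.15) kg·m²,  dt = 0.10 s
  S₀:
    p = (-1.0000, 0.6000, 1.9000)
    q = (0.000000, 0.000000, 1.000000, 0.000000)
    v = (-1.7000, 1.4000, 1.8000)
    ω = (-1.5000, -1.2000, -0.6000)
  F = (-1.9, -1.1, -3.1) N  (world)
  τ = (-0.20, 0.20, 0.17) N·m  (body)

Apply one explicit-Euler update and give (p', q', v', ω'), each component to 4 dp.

p' = (-1.1700, 0.7400, 2.0800)
q' = (0.0597, -0.0298, 0.9950, 0.0746)
v' = (-1.7475, 1.3725, 1.7225)
ω' = (-1.7097, -0.1550, -0.3427)

precession coupling ω×(Iω) = (0.0936, -0.0090, -0.2160)
α = I⁻¹(τ − ω×Iω) = (-2.0971, 10.4500, 2.5733)
ω' = ω + α·dt = (-1.7097, -0.1550, -0.3427)
q⊗(0,ω) = (1.2000000, -0.6000000, 0.0000000, 1.5000000)
q + ½dt·q⊗(0,ω), renormalized = (0.0597, -0.0298, 0.9950, 0.0746)
p + v·dt = (-1.1700, 0.7400, 2.0800)
new velocity v' = (-1.7475, 1.3725, 1.7225)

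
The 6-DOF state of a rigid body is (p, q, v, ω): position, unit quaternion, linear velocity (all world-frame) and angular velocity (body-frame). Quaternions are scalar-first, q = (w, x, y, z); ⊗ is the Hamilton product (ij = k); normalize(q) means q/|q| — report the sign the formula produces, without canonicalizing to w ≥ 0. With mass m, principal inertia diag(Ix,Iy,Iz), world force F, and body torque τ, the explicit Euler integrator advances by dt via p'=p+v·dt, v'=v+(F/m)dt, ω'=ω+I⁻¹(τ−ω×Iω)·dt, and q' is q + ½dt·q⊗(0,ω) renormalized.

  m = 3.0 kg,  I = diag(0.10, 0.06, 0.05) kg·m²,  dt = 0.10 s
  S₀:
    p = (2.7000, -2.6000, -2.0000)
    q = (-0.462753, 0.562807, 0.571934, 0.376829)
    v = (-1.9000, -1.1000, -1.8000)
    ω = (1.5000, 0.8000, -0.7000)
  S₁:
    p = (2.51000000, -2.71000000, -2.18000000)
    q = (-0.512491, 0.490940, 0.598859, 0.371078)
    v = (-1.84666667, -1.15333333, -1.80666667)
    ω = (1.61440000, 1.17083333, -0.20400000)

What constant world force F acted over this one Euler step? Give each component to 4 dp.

F = (1.6000, -1.6000, -0.2000)

v₁ − v₀ = (0.05333333, -0.05333333, -0.00666667)
F = m·Δv/dt = (1.6000, -1.6000, -0.2000)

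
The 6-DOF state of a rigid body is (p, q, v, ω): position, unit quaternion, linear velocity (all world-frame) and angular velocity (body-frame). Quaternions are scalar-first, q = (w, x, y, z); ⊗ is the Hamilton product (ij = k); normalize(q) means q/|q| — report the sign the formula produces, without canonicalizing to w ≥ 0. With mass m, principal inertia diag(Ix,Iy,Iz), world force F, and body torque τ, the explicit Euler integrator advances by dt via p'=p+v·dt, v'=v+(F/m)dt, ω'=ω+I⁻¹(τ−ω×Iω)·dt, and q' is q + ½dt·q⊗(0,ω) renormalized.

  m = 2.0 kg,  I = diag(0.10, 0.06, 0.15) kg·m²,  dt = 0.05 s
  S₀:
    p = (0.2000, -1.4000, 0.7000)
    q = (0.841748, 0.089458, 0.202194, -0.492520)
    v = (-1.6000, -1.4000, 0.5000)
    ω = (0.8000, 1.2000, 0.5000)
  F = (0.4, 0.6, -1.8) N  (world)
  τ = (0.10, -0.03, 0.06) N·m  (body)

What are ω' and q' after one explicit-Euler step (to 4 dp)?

ω×(Iω) gyroscopic = (0.0540, -0.0200, -0.0384)
(τ − ω×Iω)/I = (0.4600, -0.1667, 0.6560)
ω' = ω + α·dt = (0.8230, 1.1917, 0.5328)
2q̇ = q⊗(0,ω) = (-0.0679392, 1.3655194, 0.5713526, 0.3664684)
q' = normalize(q + ½dt·q⊗(0,ω)) = (0.8394, 0.1235, 0.2163, -0.4830)

ω' = (0.8230, 1.1917, 0.5328)
q' = (0.8394, 0.1235, 0.2163, -0.4830)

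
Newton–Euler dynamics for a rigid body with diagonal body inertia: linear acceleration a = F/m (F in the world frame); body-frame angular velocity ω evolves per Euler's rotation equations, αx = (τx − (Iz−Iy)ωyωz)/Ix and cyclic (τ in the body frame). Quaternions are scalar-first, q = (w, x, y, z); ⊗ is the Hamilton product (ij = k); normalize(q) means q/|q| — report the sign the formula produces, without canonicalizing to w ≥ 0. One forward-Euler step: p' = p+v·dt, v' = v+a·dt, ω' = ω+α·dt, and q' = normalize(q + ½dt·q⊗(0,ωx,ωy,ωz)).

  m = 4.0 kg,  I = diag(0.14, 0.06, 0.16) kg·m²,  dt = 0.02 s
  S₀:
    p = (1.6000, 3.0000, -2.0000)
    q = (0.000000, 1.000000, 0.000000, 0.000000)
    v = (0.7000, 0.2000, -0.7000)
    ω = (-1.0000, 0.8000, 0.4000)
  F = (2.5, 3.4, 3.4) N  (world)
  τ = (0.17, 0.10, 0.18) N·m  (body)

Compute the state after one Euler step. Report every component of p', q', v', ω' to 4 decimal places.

p' = (1.6140, 3.0040, -2.0140)
q' = (0.0100, 0.9999, -0.0040, 0.0080)
v' = (0.7125, 0.2170, -0.6830)
ω' = (-0.9803, 0.8307, 0.4145)

(τ − ω×Iω)/I = (0.9857, 1.5333, 0.7250)
new body rate ω' = (-0.9803, 0.8307, 0.4145)
2q̇ = q⊗(0,ω) = (1.0000000, 0.0000000, -0.4000000, 0.8000000)
q + ½dt·q⊗(0,ω), renormalized = (0.0100, 0.9999, -0.0040, 0.0080)
p' = p + v·dt = (1.6140, 3.0040, -2.0140)
v + (F/m)dt = (0.7125, 0.2170, -0.6830)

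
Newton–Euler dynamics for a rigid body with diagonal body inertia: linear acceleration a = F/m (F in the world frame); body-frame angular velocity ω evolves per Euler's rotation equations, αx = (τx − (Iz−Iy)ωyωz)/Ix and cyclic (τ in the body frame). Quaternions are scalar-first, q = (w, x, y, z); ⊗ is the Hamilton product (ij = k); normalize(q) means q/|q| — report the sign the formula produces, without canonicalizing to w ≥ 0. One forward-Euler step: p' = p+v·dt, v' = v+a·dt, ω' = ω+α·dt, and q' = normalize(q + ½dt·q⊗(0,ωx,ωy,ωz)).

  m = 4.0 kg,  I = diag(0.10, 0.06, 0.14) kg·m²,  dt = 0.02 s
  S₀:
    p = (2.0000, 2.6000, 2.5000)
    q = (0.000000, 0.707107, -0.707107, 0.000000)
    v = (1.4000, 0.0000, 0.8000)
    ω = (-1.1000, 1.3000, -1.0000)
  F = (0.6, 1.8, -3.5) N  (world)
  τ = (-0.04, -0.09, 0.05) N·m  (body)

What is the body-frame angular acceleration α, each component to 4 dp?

α = (0.6400, -0.7667, -0.0514)

ω×(Iω) gyroscopic = (-0.1040, -0.0440, 0.0572)
α = I⁻¹(τ − ω×Iω) = (0.6400, -0.7667, -0.0514)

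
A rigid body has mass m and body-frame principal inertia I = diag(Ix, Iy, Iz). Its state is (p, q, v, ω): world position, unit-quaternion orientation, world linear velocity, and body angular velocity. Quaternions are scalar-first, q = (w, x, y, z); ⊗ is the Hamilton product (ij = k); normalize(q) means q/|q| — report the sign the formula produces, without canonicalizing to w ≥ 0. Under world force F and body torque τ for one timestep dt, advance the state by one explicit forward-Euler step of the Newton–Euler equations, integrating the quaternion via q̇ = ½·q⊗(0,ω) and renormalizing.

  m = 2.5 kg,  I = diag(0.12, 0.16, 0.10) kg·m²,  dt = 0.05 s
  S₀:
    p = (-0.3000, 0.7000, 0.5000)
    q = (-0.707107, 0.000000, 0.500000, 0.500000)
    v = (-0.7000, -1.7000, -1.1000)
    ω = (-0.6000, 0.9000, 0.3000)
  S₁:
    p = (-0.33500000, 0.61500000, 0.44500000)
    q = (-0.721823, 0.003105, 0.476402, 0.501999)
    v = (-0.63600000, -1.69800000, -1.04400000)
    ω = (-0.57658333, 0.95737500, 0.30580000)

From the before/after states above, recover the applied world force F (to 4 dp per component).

F = (3.2000, 0.1000, 2.8000)

Δv = v₁−v₀ = (0.06400000, 0.00200000, 0.05600000)
applied force F = (3.2000, 0.1000, 2.8000)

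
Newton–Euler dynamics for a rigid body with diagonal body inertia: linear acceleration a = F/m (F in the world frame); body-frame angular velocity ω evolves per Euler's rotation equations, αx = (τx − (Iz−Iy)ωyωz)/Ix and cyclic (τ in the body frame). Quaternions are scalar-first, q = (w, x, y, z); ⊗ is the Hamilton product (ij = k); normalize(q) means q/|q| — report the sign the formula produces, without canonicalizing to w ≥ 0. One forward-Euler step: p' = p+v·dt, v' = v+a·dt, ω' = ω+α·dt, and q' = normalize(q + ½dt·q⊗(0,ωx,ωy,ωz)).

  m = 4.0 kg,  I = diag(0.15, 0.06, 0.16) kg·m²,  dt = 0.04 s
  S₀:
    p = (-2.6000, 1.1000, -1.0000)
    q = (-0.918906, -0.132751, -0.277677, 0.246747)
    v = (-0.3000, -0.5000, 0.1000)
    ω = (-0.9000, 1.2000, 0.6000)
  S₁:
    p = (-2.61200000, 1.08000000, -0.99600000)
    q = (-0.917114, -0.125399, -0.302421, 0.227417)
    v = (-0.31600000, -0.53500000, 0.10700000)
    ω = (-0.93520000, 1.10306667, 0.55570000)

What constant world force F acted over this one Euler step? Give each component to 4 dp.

F = (-1.6000, -3.5000, 0.7000)

v₁ − v₀ = (-0.01600000, -0.03500000, 0.00700000)
F = m·Δv/dt = (-1.6000, -3.5000, 0.7000)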